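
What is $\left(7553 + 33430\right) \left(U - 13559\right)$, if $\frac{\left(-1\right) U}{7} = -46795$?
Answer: $12868907898$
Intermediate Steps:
$U = 327565$ ($U = \left(-7\right) \left(-46795\right) = 327565$)
$\left(7553 + 33430\right) \left(U - 13559\right) = \left(7553 + 33430\right) \left(327565 - 13559\right) = 40983 \cdot 314006 = 12868907898$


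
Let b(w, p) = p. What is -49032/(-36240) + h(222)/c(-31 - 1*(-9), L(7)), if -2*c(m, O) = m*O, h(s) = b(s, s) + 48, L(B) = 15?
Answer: 49653/16610 ≈ 2.9893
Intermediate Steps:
h(s) = 48 + s (h(s) = s + 48 = 48 + s)
c(m, O) = -O*m/2 (c(m, O) = -m*O/2 = -O*m/2)
-49032/(-36240) + h(222)/c(-31 - 1*(-9), L(7)) = -49032/(-36240) + (48 + 222)/((-1/2*15*(-31 - 1*(-9)))) = -49032*(-1/36240) + 270/((-1/2*15*(-31 + 9))) = 2043/1510 + 270/((-1/2*15*(-22))) = 2043/1510 + 270/165 = 2043/1510 + 270*(1/165) = 2043/1510 + 18/11 = 49653/16610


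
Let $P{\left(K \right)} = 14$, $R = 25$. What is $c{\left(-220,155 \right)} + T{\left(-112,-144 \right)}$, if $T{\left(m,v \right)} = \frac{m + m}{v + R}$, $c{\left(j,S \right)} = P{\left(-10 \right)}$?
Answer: $\frac{270}{17} \approx 15.882$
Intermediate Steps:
$c{\left(j,S \right)} = 14$
$T{\left(m,v \right)} = \frac{2 m}{25 + v}$ ($T{\left(m,v \right)} = \frac{m + m}{v + 25} = \frac{2 m}{25 + v}$)
$c{\left(-220,155 \right)} + T{\left(-112,-144 \right)} = 14 + 2 \left(-112\right) \frac{1}{25 - 144} = 14 + 2 \left(-112\right) \frac{1}{-119} = 14 + 2 \left(-112\right) \left(- \frac{1}{119}\right) = 14 + \frac{32}{17} = \frac{270}{17}$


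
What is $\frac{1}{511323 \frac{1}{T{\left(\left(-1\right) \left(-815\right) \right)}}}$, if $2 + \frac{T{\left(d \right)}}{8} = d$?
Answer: $\frac{2168}{170441} \approx 0.01272$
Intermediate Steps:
$T{\left(d \right)} = -16 + 8 d$
$\frac{1}{511323 \frac{1}{T{\left(\left(-1\right) \left(-815\right) \right)}}} = \frac{1}{511323 \frac{1}{-16 + 8 \left(\left(-1\right) \left(-815\right)\right)}} = \frac{1}{511323 \frac{1}{-16 + 8 \cdot 815}} = \frac{1}{511323 \frac{1}{-16 + 6520}} = \frac{1}{511323 \cdot \frac{1}{6504}} = \frac{1}{\frac{170441}{2168}} = \frac{2168}{170441}$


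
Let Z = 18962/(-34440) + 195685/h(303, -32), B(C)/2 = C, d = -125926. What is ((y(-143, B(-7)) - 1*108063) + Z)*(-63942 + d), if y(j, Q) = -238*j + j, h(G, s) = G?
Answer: 867148526463901/62115 ≈ 1.3960e+10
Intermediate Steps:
B(C) = 2*C
y(j, Q) = -237*j
Z = 1122274319/1739220 (Z = 18962/(-34440) + 195685/303 = 18962*(-1/34440) + 195685*(1/303) = -9481/17220 + 195685/303 = 1122274319/1739220 ≈ 645.27)
((y(-143, B(-7)) - 1*108063) + Z)*(-63942 + d) = ((-237*(-143) - 1*108063) + 1122274319/1739220)*(-63942 - 125926) = ((33891 - 108063) + 1122274319/1739220)*(-189868) = (-74172 + 1122274319/1739220)*(-189868) = -127879151521/1739220*(-189868) = 867148526463901/62115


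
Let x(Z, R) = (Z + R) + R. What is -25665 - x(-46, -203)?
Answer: -25213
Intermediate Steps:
x(Z, R) = Z + 2*R (x(Z, R) = (R + Z) + R = Z + 2*R)
-25665 - x(-46, -203) = -25665 - (-46 + 2*(-203)) = -25665 - (-46 - 406) = -25665 - 1*(-452) = -25665 + 452 = -25213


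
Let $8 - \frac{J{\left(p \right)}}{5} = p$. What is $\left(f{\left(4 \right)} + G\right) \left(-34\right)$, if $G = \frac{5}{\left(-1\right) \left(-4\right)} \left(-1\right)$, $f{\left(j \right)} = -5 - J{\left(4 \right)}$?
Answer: $\frac{1785}{2} \approx 892.5$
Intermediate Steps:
$J{\left(p \right)} = 40 - 5 p$
$f{\left(j \right)} = -25$ ($f{\left(j \right)} = -5 - \left(40 - 20\right) = -5 - 20 = -25$)
$G = - \frac{5}{4}$ ($G = \frac{5}{4} \left(-1\right) = - \frac{5}{4} \approx -1.25$)
$\left(f{\left(4 \right)} + G\right) \left(-34\right) = \left(-25 - \frac{5}{4}\right) \left(-34\right) = \left(- \frac{105}{4}\right) \left(-34\right) = \frac{1785}{2}$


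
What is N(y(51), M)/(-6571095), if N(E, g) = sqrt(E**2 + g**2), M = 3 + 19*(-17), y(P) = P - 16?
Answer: -sqrt(4145)/1314219 ≈ -4.8989e-5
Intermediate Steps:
y(P) = -16 + P
M = -320 (M = 3 - 323 = -320)
N(y(51), M)/(-6571095) = sqrt((-16 + 51)**2 + (-320)**2)/(-6571095) = sqrt(35**2 + 102400)*(-1/6571095) = sqrt(1225 + 102400)*(-1/6571095) = sqrt(103625)*(-1/6571095) = (5*sqrt(4145))*(-1/6571095) = -sqrt(4145)/1314219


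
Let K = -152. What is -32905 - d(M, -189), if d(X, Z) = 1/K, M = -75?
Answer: -5001559/152 ≈ -32905.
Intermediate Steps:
d(X, Z) = -1/152 (d(X, Z) = 1/(-152) = -1/152)
-32905 - d(M, -189) = -32905 - 1*(-1/152) = -32905 + 1/152 = -5001559/152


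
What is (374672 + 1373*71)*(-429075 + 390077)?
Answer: -18413100690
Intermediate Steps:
(374672 + 1373*71)*(-429075 + 390077) = (374672 + 97483)*(-38998) = 472155*(-38998) = -18413100690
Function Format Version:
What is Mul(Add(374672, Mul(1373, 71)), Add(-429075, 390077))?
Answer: -18413100690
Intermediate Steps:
Mul(Add(374672, Mul(1373, 71)), Add(-429075, 390077)) = Mul(Add(374672, 97483), -38998) = Mul(472155, -38998) = -18413100690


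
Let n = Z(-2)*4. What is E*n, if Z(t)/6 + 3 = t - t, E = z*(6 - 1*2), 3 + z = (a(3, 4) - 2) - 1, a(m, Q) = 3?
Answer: 864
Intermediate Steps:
z = -3 (z = -3 + ((3 - 2) - 1) = -3 + (1 - 1) = -3 + 0 = -3)
E = -12 (E = -3*(6 - 1*2) = -3*(6 - 2) = -3*4 = -12)
Z(t) = -18 (Z(t) = -18 + 6*(t - t) = -18 + 6*0 = -18 + 0 = -18)
n = -72 (n = -18*4 = -72)
E*n = -12*(-72) = 864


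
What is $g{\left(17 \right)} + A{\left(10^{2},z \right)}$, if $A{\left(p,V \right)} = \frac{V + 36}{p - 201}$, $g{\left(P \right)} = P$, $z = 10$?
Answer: $\frac{1671}{101} \approx 16.545$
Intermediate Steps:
$A{\left(p,V \right)} = \frac{36 + V}{-201 + p}$
$g{\left(17 \right)} + A{\left(10^{2},z \right)} = 17 + \frac{36 + 10}{-201 + 10^{2}} = 17 + \frac{1}{-201 + 100} \cdot 46 = 17 + \frac{1}{-101} \cdot 46 = 17 - \frac{46}{101} = \frac{1671}{101}$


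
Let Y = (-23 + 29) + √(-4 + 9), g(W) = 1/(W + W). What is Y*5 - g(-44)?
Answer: 2641/88 + 5*√5 ≈ 41.192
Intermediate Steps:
g(W) = 1/(2*W)
Y = 6 + √5 ≈ 8.2361
Y*5 - g(-44) = (6 + √5)*5 - 1/(2*(-44)) = (30 + 5*√5) - (-1)/(2*44) = (30 + 5*√5) - 1*(-1/88) = (30 + 5*√5) + 1/88 = 2641/88 + 5*√5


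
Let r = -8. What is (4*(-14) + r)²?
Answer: 4096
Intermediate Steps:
(4*(-14) + r)² = (4*(-14) - 8)² = (-56 - 8)² = (-64)² = 4096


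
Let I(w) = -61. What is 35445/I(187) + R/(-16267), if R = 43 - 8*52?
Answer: -576561062/992287 ≈ -581.04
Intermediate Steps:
R = -373 (R = 43 - 416 = -373)
35445/I(187) + R/(-16267) = 35445/(-61) - 373/(-16267) = 35445*(-1/61) - 373*(-1/16267) = -35445/61 + 373/16267 = -576561062/992287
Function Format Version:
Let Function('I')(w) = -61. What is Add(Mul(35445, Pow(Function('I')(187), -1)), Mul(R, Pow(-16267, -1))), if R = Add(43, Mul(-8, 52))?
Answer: Rational(-576561062, 992287) ≈ -581.04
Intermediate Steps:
R = -373 (R = Add(43, -416) = -373)
Add(Mul(35445, Pow(Function('I')(187), -1)), Mul(R, Pow(-16267, -1))) = Add(Mul(35445, Pow(-61, -1)), Mul(-373, Pow(-16267, -1))) = Add(Mul(35445, Rational(-1, 61)), Mul(-373, Rational(-1, 16267))) = Add(Rational(-35445, 61), Rational(373, 16267)) = Rational(-576561062, 992287)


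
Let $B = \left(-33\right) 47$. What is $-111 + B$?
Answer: $-1662$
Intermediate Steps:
$B = -1551$
$-111 + B = -111 - 1551 = -1662$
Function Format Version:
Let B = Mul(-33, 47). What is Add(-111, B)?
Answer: -1662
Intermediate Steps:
B = -1551
Add(-111, B) = Add(-111, -1551) = -1662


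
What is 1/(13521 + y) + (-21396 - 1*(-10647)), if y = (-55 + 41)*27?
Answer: -141274106/13143 ≈ -10749.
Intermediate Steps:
y = -378 (y = -14*27 = -378)
1/(13521 + y) + (-21396 - 1*(-10647)) = 1/(13521 - 378) + (-21396 - 1*(-10647)) = 1/13143 + (-21396 + 10647) = 1/13143 - 10749 = -141274106/13143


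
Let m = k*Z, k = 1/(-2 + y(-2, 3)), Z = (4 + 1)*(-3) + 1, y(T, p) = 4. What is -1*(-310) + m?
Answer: 303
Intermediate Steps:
Z = -14 (Z = 5*(-3) + 1 = -15 + 1 = -14)
k = 1/2 (k = 1/(-2 + 4) = 1/2 ≈ 0.50000)
m = -7 (m = (1/2)*(-14) = -7)
-1*(-310) + m = -1*(-310) - 7 = 310 - 7 = 303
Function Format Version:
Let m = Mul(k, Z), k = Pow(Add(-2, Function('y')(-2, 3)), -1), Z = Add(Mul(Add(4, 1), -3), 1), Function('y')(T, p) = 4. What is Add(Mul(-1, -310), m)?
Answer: 303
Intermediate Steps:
Z = -14 (Z = Add(Mul(5, -3), 1) = Add(-15, 1) = -14)
k = Rational(1, 2) (k = Pow(Add(-2, 4), -1) = Pow(2, -1) = Rational(1, 2) ≈ 0.50000)
m = -7 (m = Mul(Rational(1, 2), -14) = -7)
Add(Mul(-1, -310), m) = Add(Mul(-1, -310), -7) = Add(310, -7) = 303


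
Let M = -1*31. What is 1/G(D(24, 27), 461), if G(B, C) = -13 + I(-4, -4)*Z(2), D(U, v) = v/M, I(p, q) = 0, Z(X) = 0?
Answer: -1/13 ≈ -0.076923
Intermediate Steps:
M = -31
D(U, v) = -v/31 (D(U, v) = v/(-31) = v*(-1/31) = -v/31)
G(B, C) = -13 (G(B, C) = -13 + 0*0 = -13 + 0 = -13)
1/G(D(24, 27), 461) = 1/(-13) = -1/13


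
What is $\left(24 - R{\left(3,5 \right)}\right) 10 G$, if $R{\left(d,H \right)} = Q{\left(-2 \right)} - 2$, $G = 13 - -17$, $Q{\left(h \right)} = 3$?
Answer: $6900$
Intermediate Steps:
$G = 30$ ($G = 13 + 17 = 30$)
$R{\left(d,H \right)} = 1$ ($R{\left(d,H \right)} = 3 - 2 = 1$)
$\left(24 - R{\left(3,5 \right)}\right) 10 G = \left(24 - 1\right) 10 \cdot 30 = 23 \cdot 10 \cdot 30 = 230 \cdot 30 = 6900$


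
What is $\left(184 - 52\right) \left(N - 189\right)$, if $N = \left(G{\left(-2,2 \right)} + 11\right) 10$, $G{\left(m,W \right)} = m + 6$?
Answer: $-5148$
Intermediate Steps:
$G{\left(m,W \right)} = 6 + m$
$N = 150$ ($N = \left(\left(6 - 2\right) + 11\right) 10 = \left(4 + 11\right) 10 = 15 \cdot 10 = 150$)
$\left(184 - 52\right) \left(N - 189\right) = \left(184 - 52\right) \left(150 - 189\right) = 132 \left(-39\right) = -5148$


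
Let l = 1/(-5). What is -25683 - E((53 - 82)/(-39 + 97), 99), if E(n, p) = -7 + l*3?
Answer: -128377/5 ≈ -25675.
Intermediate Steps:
l = -⅕ ≈ -0.20000
E(n, p) = -38/5 (E(n, p) = -7 - ⅕*3 = -7 - ⅗ = -38/5)
-25683 - E((53 - 82)/(-39 + 97), 99) = -25683 - 1*(-38/5) = -25683 + 38/5 = -128377/5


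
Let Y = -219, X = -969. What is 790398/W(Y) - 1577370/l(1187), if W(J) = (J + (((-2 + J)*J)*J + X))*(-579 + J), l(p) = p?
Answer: -35299927623213/26563848073 ≈ -1328.9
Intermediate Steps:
W(J) = (-579 + J)*(-969 + J + J²*(-2 + J)) (W(J) = (J + (((-2 + J)*J)*J - 969))*(-579 + J) = (J + ((J*(-2 + J))*J - 969))*(-579 + J) = (J + (J²*(-2 + J) - 969))*(-579 + J) = (J + (-969 + J²*(-2 + J)))*(-579 + J) = (-969 + J + J²*(-2 + J))*(-579 + J) = (-579 + J)*(-969 + J + J²*(-2 + J)))
790398/W(Y) - 1577370/l(1187) = 790398/(561051 + (-219)⁴ - 1548*(-219) - 581*(-219)³ + 1159*(-219)²) - 1577370/1187 = 790398/(561051 + 2300257521 + 339012 - 581*(-10503459) + 1159*47961) - 1577370*1/1187 = 790398/(561051 + 2300257521 + 339012 + 6102509679 + 55586799) - 1577370/1187 = 790398/8459254062 - 1577370/1187 = 790398*(1/8459254062) - 1577370/1187 = 2091/22378979 - 1577370/1187 = -35299927623213/26563848073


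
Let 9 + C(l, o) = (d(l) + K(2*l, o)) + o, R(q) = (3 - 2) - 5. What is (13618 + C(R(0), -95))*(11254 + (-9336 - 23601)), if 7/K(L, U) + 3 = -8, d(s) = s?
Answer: -3222158849/11 ≈ -2.9292e+8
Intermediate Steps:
K(L, U) = -7/11 (K(L, U) = 7/(-3 - 8) = 7/(-11) = 7*(-1/11) = -7/11)
R(q) = -4 (R(q) = 1 - 5 = -4)
C(l, o) = -106/11 + l + o (C(l, o) = -9 + ((l - 7/11) + o) = -9 + ((-7/11 + l) + o) = -9 + (-7/11 + l + o) = -106/11 + l + o)
(13618 + C(R(0), -95))*(11254 + (-9336 - 23601)) = (13618 + (-106/11 - 4 - 95))*(11254 + (-9336 - 23601)) = (13618 - 1195/11)*(11254 - 32937) = (148603/11)*(-21683) = -3222158849/11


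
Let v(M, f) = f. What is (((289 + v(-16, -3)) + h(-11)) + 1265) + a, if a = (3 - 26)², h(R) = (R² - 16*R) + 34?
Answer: 2411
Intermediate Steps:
h(R) = 34 + R² - 16*R
a = 529 (a = (-23)² = 529)
(((289 + v(-16, -3)) + h(-11)) + 1265) + a = (((289 - 3) + (34 + (-11)² - 16*(-11))) + 1265) + 529 = ((286 + (34 + 121 + 176)) + 1265) + 529 = ((286 + 331) + 1265) + 529 = (617 + 1265) + 529 = 1882 + 529 = 2411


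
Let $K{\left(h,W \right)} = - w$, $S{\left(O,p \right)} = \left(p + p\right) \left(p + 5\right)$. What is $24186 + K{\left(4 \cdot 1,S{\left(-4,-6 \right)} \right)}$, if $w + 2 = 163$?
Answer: $24025$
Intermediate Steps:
$w = 161$ ($w = -2 + 163 = 161$)
$S{\left(O,p \right)} = 2 p \left(5 + p\right)$
$K{\left(h,W \right)} = -161$ ($K{\left(h,W \right)} = \left(-1\right) 161 = -161$)
$24186 + K{\left(4 \cdot 1,S{\left(-4,-6 \right)} \right)} = 24186 - 161 = 24025$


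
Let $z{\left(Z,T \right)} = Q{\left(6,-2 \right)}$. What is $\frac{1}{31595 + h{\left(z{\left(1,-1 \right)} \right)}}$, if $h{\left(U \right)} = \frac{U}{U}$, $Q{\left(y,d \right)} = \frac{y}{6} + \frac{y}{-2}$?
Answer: $\frac{1}{31596} \approx 3.165 \cdot 10^{-5}$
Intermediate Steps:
$Q{\left(y,d \right)} = - \frac{y}{3}$ ($Q{\left(y,d \right)} = y \frac{1}{6} + y \left(- \frac{1}{2}\right) = \frac{y}{6} - \frac{y}{2} = - \frac{y}{3}$)
$z{\left(Z,T \right)} = -2$ ($z{\left(Z,T \right)} = \left(- \frac{1}{3}\right) 6 = -2$)
$h{\left(U \right)} = 1$
$\frac{1}{31595 + h{\left(z{\left(1,-1 \right)} \right)}} = \frac{1}{31595 + 1} = \frac{1}{31596}$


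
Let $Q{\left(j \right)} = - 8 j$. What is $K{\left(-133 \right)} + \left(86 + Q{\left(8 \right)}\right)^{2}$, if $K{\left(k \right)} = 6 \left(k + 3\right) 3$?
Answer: $-1856$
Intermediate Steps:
$K{\left(k \right)} = 54 + 18 k$ ($K{\left(k \right)} = 6 \left(3 + k\right) 3 = \left(18 + 6 k\right) 3 = 54 + 18 k$)
$K{\left(-133 \right)} + \left(86 + Q{\left(8 \right)}\right)^{2} = \left(54 + 18 \left(-133\right)\right) + \left(86 - 64\right)^{2} = \left(54 - 2394\right) + \left(86 - 64\right)^{2} = -2340 + 22^{2} = -2340 + 484 = -1856$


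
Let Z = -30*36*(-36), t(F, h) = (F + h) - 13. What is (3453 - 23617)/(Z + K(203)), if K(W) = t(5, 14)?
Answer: -10082/19443 ≈ -0.51854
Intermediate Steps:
t(F, h) = -13 + F + h
K(W) = 6 (K(W) = -13 + 5 + 14 = 6)
Z = 38880 (Z = -1080*(-36) = 38880)
(3453 - 23617)/(Z + K(203)) = (3453 - 23617)/(38880 + 6) = -20164/38886 = -20164*1/38886 = -10082/19443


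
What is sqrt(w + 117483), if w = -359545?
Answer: I*sqrt(242062) ≈ 492.0*I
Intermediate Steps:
sqrt(w + 117483) = sqrt(-359545 + 117483) = sqrt(-242062) = I*sqrt(242062)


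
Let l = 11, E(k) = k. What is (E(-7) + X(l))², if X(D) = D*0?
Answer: 49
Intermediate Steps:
X(D) = 0
(E(-7) + X(l))² = (-7 + 0)² = (-7)² = 49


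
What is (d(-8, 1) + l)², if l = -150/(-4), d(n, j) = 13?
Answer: 10201/4 ≈ 2550.3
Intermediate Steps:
l = 75/2 (l = -150*(-1)/4 = -25*(-3/2) = 75/2 ≈ 37.500)
(d(-8, 1) + l)² = (13 + 75/2)² = (101/2)² = 10201/4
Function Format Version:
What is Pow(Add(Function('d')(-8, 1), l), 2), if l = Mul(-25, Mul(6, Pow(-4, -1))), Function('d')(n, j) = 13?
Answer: Rational(10201, 4) ≈ 2550.3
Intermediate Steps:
l = Rational(75, 2) (l = Mul(-25, Mul(6, Rational(-1, 4))) = Mul(-25, Rational(-3, 2)) = Rational(75, 2) ≈ 37.500)
Pow(Add(Function('d')(-8, 1), l), 2) = Pow(Add(13, Rational(75, 2)), 2) = Pow(Rational(101, 2), 2) = Rational(10201, 4)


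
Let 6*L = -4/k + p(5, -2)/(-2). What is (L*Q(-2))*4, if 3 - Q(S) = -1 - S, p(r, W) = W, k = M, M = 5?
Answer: 4/15 ≈ 0.26667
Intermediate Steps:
k = 5
Q(S) = 4 + S (Q(S) = 3 - (-1 - S) = 3 + (1 + S) = 4 + S)
L = 1/30 (L = (-4/5 - 2/(-2))/6 = (-4*1/5 - 2*(-1/2))/6 = (-4/5 + 1)/6 = (1/6)*(1/5) = 1/30 ≈ 0.033333)
(L*Q(-2))*4 = ((4 - 2)/30)*4 = ((1/30)*2)*4 = (1/15)*4 = 4/15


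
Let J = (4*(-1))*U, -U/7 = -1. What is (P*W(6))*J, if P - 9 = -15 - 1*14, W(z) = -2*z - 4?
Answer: -8960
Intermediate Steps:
U = 7 (U = -7*(-1) = 7)
W(z) = -4 - 2*z
J = -28 (J = (4*(-1))*7 = -4*7 = -28)
P = -20 (P = 9 + (-15 - 1*14) = 9 + (-15 - 14) = 9 - 29 = -20)
(P*W(6))*J = -20*(-4 - 2*6)*(-28) = -20*(-4 - 12)*(-28) = -20*(-16)*(-28) = 320*(-28) = -8960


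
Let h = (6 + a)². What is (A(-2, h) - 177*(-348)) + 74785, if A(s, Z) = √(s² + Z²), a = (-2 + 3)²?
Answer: 136381 + √2405 ≈ 1.3643e+5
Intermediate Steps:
a = 1 (a = 1² = 1)
h = 49 (h = (6 + 1)² = 7² = 49)
A(s, Z) = √(Z² + s²)
(A(-2, h) - 177*(-348)) + 74785 = (√(49² + (-2)²) - 177*(-348)) + 74785 = (√(2401 + 4) + 61596) + 74785 = (√2405 + 61596) + 74785 = (61596 + √2405) + 74785 = 136381 + √2405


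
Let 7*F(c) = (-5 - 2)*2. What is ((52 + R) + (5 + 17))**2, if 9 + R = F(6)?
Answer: 3969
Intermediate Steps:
F(c) = -2 (F(c) = ((-5 - 2)*2)/7 = (-7*2)/7 = (1/7)*(-14) = -2)
R = -11 (R = -9 - 2 = -11)
((52 + R) + (5 + 17))**2 = ((52 - 11) + (5 + 17))**2 = (41 + 22)**2 = 63**2 = 3969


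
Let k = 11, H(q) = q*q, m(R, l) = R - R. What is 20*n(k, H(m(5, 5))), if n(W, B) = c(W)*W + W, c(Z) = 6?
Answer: 1540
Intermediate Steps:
m(R, l) = 0
H(q) = q**2
n(W, B) = 7*W (n(W, B) = 6*W + W = 7*W)
20*n(k, H(m(5, 5))) = 20*(7*11) = 20*77 = 1540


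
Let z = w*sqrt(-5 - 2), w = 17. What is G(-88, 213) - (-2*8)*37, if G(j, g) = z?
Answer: 592 + 17*I*sqrt(7) ≈ 592.0 + 44.978*I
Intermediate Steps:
z = 17*I*sqrt(7) (z = 17*sqrt(-5 - 2) = 17*sqrt(-7) = 17*(I*sqrt(7)) = 17*I*sqrt(7) ≈ 44.978*I)
G(j, g) = 17*I*sqrt(7)
G(-88, 213) - (-2*8)*37 = 17*I*sqrt(7) - (-2*8)*37 = 17*I*sqrt(7) - (-16)*37 = 17*I*sqrt(7) - 1*(-592) = 17*I*sqrt(7) + 592 = 592 + 17*I*sqrt(7)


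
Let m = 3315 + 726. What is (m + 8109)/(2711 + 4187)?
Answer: 6075/3449 ≈ 1.7614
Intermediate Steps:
m = 4041
(m + 8109)/(2711 + 4187) = (4041 + 8109)/(2711 + 4187) = 12150/6898 = 12150*(1/6898) = 6075/3449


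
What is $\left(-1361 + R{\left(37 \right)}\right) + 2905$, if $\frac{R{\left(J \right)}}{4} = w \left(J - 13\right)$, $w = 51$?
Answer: $6440$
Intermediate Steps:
$R{\left(J \right)} = -2652 + 204 J$ ($R{\left(J \right)} = 4 \cdot 51 \left(J - 13\right) = 4 \cdot 51 \left(-13 + J\right) = 4 \left(-663 + 51 J\right) = -2652 + 204 J$)
$\left(-1361 + R{\left(37 \right)}\right) + 2905 = \left(-1361 + \left(-2652 + 204 \cdot 37\right)\right) + 2905 = \left(-1361 + \left(-2652 + 7548\right)\right) + 2905 = \left(-1361 + 4896\right) + 2905 = 3535 + 2905 = 6440$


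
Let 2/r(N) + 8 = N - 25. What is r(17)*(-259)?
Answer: 259/8 ≈ 32.375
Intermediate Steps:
r(N) = 2/(-33 + N) (r(N) = 2/(-8 + (N - 25)) = 2/(-8 + (-25 + N)) = 2/(-33 + N))
r(17)*(-259) = (2/(-33 + 17))*(-259) = (2/(-16))*(-259) = (2*(-1/16))*(-259) = -⅛*(-259) = 259/8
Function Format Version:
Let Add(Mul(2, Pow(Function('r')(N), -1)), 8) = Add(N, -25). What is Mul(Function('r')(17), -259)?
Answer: Rational(259, 8) ≈ 32.375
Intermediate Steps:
Function('r')(N) = Mul(2, Pow(Add(-33, N), -1)) (Function('r')(N) = Mul(2, Pow(Add(-8, Add(N, -25)), -1)) = Mul(2, Pow(Add(-8, Add(-25, N)), -1)) = Mul(2, Pow(Add(-33, N), -1)))
Mul(Function('r')(17), -259) = Mul(Mul(2, Pow(Add(-33, 17), -1)), -259) = Mul(Mul(2, Pow(-16, -1)), -259) = Mul(Mul(2, Rational(-1, 16)), -259) = Mul(Rational(-1, 8), -259) = Rational(259, 8)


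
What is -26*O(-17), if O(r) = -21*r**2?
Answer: 157794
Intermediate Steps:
-26*O(-17) = -(-546)*(-17)**2 = -(-546)*289 = -26*(-6069) = 157794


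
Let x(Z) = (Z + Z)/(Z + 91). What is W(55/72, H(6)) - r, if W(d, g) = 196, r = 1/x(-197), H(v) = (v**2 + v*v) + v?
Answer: 38559/197 ≈ 195.73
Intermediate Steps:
x(Z) = 2*Z/(91 + Z) (x(Z) = (2*Z)/(91 + Z) = 2*Z/(91 + Z))
H(v) = v + 2*v**2 (H(v) = (v**2 + v**2) + v = 2*v**2 + v = v + 2*v**2)
r = 53/197 (r = 1/(2*(-197)/(91 - 197)) = 1/(2*(-197)/(-106)) = 1/(2*(-197)*(-1/106)) = 1/(197/53) = 53/197 ≈ 0.26904)
W(55/72, H(6)) - r = 196 - 1*53/197 = 196 - 53/197 = 38559/197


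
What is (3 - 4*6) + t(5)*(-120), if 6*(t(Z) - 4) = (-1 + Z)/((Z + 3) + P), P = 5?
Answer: -6593/13 ≈ -507.15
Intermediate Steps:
t(Z) = 4 + (-1 + Z)/(6*(8 + Z)) (t(Z) = 4 + ((-1 + Z)/((Z + 3) + 5))/6 = 4 + ((-1 + Z)/((3 + Z) + 5))/6 = 4 + ((-1 + Z)/(8 + Z))/6 = 4 + (-1 + Z)/(6*(8 + Z)))
(3 - 4*6) + t(5)*(-120) = (3 - 4*6) + ((191 + 25*5)/(6*(8 + 5)))*(-120) = (3 - 24) + ((⅙)*(191 + 125)/13)*(-120) = -21 + ((⅙)*(1/13)*316)*(-120) = -21 + (158/39)*(-120) = -21 - 6320/13 = -6593/13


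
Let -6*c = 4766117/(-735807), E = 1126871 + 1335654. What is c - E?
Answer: -10871654029933/4414842 ≈ -2.4625e+6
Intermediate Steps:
E = 2462525
c = 4766117/4414842 (c = -4766117/(6*(-735807)) = -4766117*(-1)/(6*735807) = -1/6*(-4766117/735807) = 4766117/4414842 ≈ 1.0796)
c - E = 4766117/4414842 - 1*2462525 = 4766117/4414842 - 2462525 = -10871654029933/4414842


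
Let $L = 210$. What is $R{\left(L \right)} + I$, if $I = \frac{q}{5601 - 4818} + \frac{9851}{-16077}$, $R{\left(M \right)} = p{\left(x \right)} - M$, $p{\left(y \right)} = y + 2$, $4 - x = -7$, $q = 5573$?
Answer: $- \frac{799336513}{4196097} \approx -190.5$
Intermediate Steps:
$x = 11$ ($x = 4 - -7 = 4 + 7 = 11$)
$p{\left(y \right)} = 2 + y$
$R{\left(M \right)} = 13 - M$ ($R{\left(M \right)} = \left(2 + 11\right) - M = 13 - M$)
$I = \frac{27294596}{4196097}$ ($I = \frac{5573}{5601 - 4818} + \frac{9851}{-16077} = \frac{5573}{783} + 9851 \left(- \frac{1}{16077}\right) = 5573 \cdot \frac{1}{783} - \frac{9851}{16077} = \frac{5573}{783} - \frac{9851}{16077} = \frac{27294596}{4196097} \approx 6.5048$)
$R{\left(L \right)} + I = \left(13 - 210\right) + \frac{27294596}{4196097} = -197 + \frac{27294596}{4196097} = - \frac{799336513}{4196097}$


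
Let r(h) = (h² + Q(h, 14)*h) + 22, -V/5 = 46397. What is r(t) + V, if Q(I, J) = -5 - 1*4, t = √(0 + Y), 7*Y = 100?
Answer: -1623641/7 - 90*√7/7 ≈ -2.3198e+5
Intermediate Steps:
Y = 100/7 (Y = (⅐)*100 = 100/7 ≈ 14.286)
V = -231985 (V = -5*46397 = -231985)
t = 10*√7/7 (t = √(0 + 100/7) = √(100/7) = 10*√7/7 ≈ 3.7796)
Q(I, J) = -9 (Q(I, J) = -5 - 4 = -9)
r(h) = 22 + h² - 9*h (r(h) = (h² - 9*h) + 22 = 22 + h² - 9*h)
r(t) + V = (22 + (10*√7/7)² - 90*√7/7) - 231985 = (22 + 100/7 - 90*√7/7) - 231985 = (254/7 - 90*√7/7) - 231985 = -1623641/7 - 90*√7/7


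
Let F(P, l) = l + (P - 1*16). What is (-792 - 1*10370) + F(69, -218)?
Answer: -11327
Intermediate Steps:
F(P, l) = -16 + P + l (F(P, l) = l + (P - 16) = l + (-16 + P) = -16 + P + l)
(-792 - 1*10370) + F(69, -218) = (-792 - 1*10370) + (-16 + 69 - 218) = (-792 - 10370) - 165 = -11162 - 165 = -11327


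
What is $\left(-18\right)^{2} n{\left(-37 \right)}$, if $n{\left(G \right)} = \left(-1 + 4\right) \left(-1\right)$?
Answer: $-972$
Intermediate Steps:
$n{\left(G \right)} = -3$ ($n{\left(G \right)} = 3 \left(-1\right) = -3$)
$\left(-18\right)^{2} n{\left(-37 \right)} = \left(-18\right)^{2} \left(-3\right) = 324 \left(-3\right) = -972$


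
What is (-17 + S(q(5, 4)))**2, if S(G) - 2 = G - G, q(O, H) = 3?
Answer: 225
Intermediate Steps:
S(G) = 2 (S(G) = 2 + (G - G) = 2 + 0 = 2)
(-17 + S(q(5, 4)))**2 = (-17 + 2)**2 = (-15)**2 = 225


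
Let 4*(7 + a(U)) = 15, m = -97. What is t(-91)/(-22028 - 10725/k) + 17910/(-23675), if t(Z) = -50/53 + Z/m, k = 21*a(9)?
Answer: -939757145679/1242253349320 ≈ -0.75649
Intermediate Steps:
a(U) = -13/4 (a(U) = -7 + (1/4)*15 = -7 + 15/4 = -13/4)
k = -273/4 (k = 21*(-13/4) = -273/4 ≈ -68.250)
t(Z) = -50/53 - Z/97 (t(Z) = -50/53 + Z/(-97) = -50*1/53 + Z*(-1/97) = -50/53 - Z/97)
t(-91)/(-22028 - 10725/k) + 17910/(-23675) = (-50/53 - 1/97*(-91))/(-22028 - 10725/(-273/4)) + 17910/(-23675) = (-50/53 + 91/97)/(-22028 - 10725*(-4/273)) + 17910*(-1/23675) = -27/(5141*(-22028 + 1100/7)) - 3582/4735 = -27/(5141*(-153096/7)) - 3582/4735 = -27/5141*(-7/153096) - 3582/4735 = 63/262355512 - 3582/4735 = -939757145679/1242253349320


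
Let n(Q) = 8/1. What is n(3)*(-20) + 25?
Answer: -135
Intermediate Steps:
n(Q) = 8 (n(Q) = 8*1 = 8)
n(3)*(-20) + 25 = 8*(-20) + 25 = -160 + 25 = -135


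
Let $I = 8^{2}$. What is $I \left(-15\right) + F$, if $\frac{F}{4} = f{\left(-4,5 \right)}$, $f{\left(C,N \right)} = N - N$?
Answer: $-960$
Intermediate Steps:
$f{\left(C,N \right)} = 0$
$I = 64$
$F = 0$ ($F = 4 \cdot 0 = 0$)
$I \left(-15\right) + F = 64 \left(-15\right) + 0 = -960 + 0 = -960$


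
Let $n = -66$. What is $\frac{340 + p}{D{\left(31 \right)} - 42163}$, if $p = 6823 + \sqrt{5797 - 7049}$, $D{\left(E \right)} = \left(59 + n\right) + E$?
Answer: $- \frac{7163}{42139} - \frac{2 i \sqrt{313}}{42139} \approx -0.16999 - 0.00083969 i$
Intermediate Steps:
$D{\left(E \right)} = -7 + E$ ($D{\left(E \right)} = \left(59 - 66\right) + E = -7 + E$)
$p = 6823 + 2 i \sqrt{313}$ ($p = 6823 + \sqrt{-1252} = 6823 + 2 i \sqrt{313} \approx 6823.0 + 35.384 i$)
$\frac{340 + p}{D{\left(31 \right)} - 42163} = \frac{340 + \left(6823 + 2 i \sqrt{313}\right)}{\left(-7 + 31\right) - 42163} = \frac{7163 + 2 i \sqrt{313}}{24 - 42163} = \frac{7163 + 2 i \sqrt{313}}{-42139} = \left(7163 + 2 i \sqrt{313}\right) \left(- \frac{1}{42139}\right) = - \frac{7163}{42139} - \frac{2 i \sqrt{313}}{42139}$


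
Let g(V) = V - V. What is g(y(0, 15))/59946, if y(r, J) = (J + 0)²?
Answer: 0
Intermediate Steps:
y(r, J) = J²
g(V) = 0
g(y(0, 15))/59946 = 0/59946 = 0*(1/59946) = 0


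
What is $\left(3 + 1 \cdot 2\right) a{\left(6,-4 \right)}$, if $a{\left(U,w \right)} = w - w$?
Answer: $0$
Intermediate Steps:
$a{\left(U,w \right)} = 0$
$\left(3 + 1 \cdot 2\right) a{\left(6,-4 \right)} = \left(3 + 1 \cdot 2\right) 0 = \left(3 + 2\right) 0 = 5 \cdot 0 = 0$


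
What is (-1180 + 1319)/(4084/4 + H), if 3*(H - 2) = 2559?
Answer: 139/1876 ≈ 0.074094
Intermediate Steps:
H = 855 (H = 2 + (1/3)*2559 = 2 + 853 = 855)
(-1180 + 1319)/(4084/4 + H) = (-1180 + 1319)/(4084/4 + 855) = 139/(4084*(1/4) + 855) = 139/(1021 + 855) = 139/1876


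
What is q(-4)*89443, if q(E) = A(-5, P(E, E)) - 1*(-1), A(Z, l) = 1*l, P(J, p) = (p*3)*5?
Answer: -5277137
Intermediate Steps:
P(J, p) = 15*p (P(J, p) = (3*p)*5 = 15*p)
A(Z, l) = l
q(E) = 1 + 15*E (q(E) = 15*E - 1*(-1) = 15*E + 1 = 1 + 15*E)
q(-4)*89443 = (1 + 15*(-4))*89443 = (1 - 60)*89443 = -59*89443 = -5277137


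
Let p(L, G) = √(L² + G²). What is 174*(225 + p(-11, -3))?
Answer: 39150 + 174*√130 ≈ 41134.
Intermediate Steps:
p(L, G) = √(G² + L²)
174*(225 + p(-11, -3)) = 174*(225 + √((-3)² + (-11)²)) = 174*(225 + √(9 + 121)) = 174*(225 + √130) = 39150 + 174*√130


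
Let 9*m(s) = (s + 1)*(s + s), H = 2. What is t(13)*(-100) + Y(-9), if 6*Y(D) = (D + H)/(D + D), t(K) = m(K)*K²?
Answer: -73819193/108 ≈ -6.8351e+5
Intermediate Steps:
m(s) = 2*s*(1 + s)/9 (m(s) = ((s + 1)*(s + s))/9 = ((1 + s)*(2*s))/9 = (2*s*(1 + s))/9 = 2*s*(1 + s)/9)
t(K) = 2*K³*(1 + K)/9 (t(K) = (2*K*(1 + K)/9)*K² = 2*K³*(1 + K)/9)
Y(D) = (2 + D)/(12*D) (Y(D) = ((D + 2)/(D + D))/6 = ((2 + D)/((2*D)))/6 = ((2 + D)*(1/(2*D)))/6 = ((2 + D)/(2*D))/6 = (2 + D)/(12*D))
t(13)*(-100) + Y(-9) = ((2/9)*13³*(1 + 13))*(-100) + (1/12)*(2 - 9)/(-9) = ((2/9)*2197*14)*(-100) + (1/12)*(-⅑)*(-7) = (61516/9)*(-100) + 7/108 = -6151600/9 + 7/108 = -73819193/108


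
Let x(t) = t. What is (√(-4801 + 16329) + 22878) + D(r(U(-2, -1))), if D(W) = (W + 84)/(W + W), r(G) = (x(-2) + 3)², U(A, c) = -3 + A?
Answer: 45841/2 + 2*√2882 ≈ 23028.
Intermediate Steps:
r(G) = 1 (r(G) = (-2 + 3)² = 1² = 1)
D(W) = (84 + W)/(2*W) (D(W) = (84 + W)/((2*W)) = (84 + W)*(1/(2*W)) = (84 + W)/(2*W))
(√(-4801 + 16329) + 22878) + D(r(U(-2, -1))) = (√(-4801 + 16329) + 22878) + (½)*(84 + 1)/1 = (√11528 + 22878) + (½)*1*85 = (2*√2882 + 22878) + 85/2 = (22878 + 2*√2882) + 85/2 = 45841/2 + 2*√2882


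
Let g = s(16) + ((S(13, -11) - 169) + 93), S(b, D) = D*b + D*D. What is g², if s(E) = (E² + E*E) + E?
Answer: 184900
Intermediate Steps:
S(b, D) = D² + D*b (S(b, D) = D*b + D² = D² + D*b)
s(E) = E + 2*E² (s(E) = (E² + E²) + E = 2*E² + E = E + 2*E²)
g = 430 (g = 16*(1 + 2*16) + ((-11*(-11 + 13) - 169) + 93) = 16*(1 + 32) + ((-11*2 - 169) + 93) = 16*33 + ((-22 - 169) + 93) = 528 + (-191 + 93) = 528 - 98 = 430)
g² = 430² = 184900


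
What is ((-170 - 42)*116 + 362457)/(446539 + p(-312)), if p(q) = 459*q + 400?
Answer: 337865/303731 ≈ 1.1124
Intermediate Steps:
p(q) = 400 + 459*q
((-170 - 42)*116 + 362457)/(446539 + p(-312)) = ((-170 - 42)*116 + 362457)/(446539 + (400 + 459*(-312))) = (-212*116 + 362457)/(446539 + (400 - 143208)) = (-24592 + 362457)/(446539 - 142808) = 337865/303731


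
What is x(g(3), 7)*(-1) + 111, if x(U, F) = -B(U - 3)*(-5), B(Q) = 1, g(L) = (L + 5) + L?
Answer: 106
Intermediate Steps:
g(L) = 5 + 2*L (g(L) = (5 + L) + L = 5 + 2*L)
x(U, F) = 5 (x(U, F) = -1*1*(-5) = -1*(-5) = 5)
x(g(3), 7)*(-1) + 111 = 5*(-1) + 111 = -5 + 111 = 106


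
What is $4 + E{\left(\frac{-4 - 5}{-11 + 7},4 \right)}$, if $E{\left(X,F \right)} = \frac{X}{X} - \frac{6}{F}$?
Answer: $\frac{7}{2} \approx 3.5$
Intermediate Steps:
$E{\left(X,F \right)} = 1 - \frac{6}{F}$
$4 + E{\left(\frac{-4 - 5}{-11 + 7},4 \right)} = 4 + \frac{-6 + 4}{4} = 4 + \frac{1}{4} \left(-2\right) = 4 - \frac{1}{2} = \frac{7}{2}$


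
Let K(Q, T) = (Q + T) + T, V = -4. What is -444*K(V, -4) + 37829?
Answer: 43157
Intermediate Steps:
K(Q, T) = Q + 2*T
-444*K(V, -4) + 37829 = -444*(-4 + 2*(-4)) + 37829 = -444*(-4 - 8) + 37829 = -444*(-12) + 37829 = 5328 + 37829 = 43157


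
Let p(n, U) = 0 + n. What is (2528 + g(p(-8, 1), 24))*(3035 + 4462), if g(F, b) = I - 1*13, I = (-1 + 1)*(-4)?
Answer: 18854955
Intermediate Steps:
I = 0 (I = 0*(-4) = 0)
p(n, U) = n
g(F, b) = -13 (g(F, b) = 0 - 1*13 = 0 - 13 = -13)
(2528 + g(p(-8, 1), 24))*(3035 + 4462) = (2528 - 13)*(3035 + 4462) = 2515*7497 = 18854955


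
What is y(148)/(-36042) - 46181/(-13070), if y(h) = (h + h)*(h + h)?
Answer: 259657241/235534470 ≈ 1.1024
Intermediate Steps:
y(h) = 4*h² (y(h) = (2*h)*(2*h) = 4*h²)
y(148)/(-36042) - 46181/(-13070) = (4*148²)/(-36042) - 46181/(-13070) = (4*21904)*(-1/36042) - 46181*(-1/13070) = 87616*(-1/36042) + 46181/13070 = -43808/18021 + 46181/13070 = 259657241/235534470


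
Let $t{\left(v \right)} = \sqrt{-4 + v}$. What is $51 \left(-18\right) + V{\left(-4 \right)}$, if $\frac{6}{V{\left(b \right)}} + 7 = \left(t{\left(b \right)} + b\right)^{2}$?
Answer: $\frac{48 \left(- 306 \sqrt{2} - 19 i\right)}{i + 16 \sqrt{2}} \approx -917.99 + 0.26465 i$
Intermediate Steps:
$V{\left(b \right)} = \frac{6}{-7 + \left(b + \sqrt{-4 + b}\right)^{2}}$ ($V{\left(b \right)} = \frac{6}{-7 + \left(\sqrt{-4 + b} + b\right)^{2}} = \frac{6}{-7 + \left(b + \sqrt{-4 + b}\right)^{2}}$)
$51 \left(-18\right) + V{\left(-4 \right)} = 51 \left(-18\right) + \frac{6}{-7 + \left(-4 + \sqrt{-4 - 4}\right)^{2}} = -918 + \frac{6}{-7 + \left(-4 + \sqrt{-8}\right)^{2}} = -918 + \frac{6}{-7 + \left(-4 + 2 i \sqrt{2}\right)^{2}}$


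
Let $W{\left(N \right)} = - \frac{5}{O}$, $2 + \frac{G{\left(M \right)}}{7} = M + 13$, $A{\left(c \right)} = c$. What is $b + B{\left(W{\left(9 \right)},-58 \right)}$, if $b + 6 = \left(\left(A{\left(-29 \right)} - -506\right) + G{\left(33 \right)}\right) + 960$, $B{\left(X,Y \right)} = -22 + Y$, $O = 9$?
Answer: $1659$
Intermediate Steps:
$G{\left(M \right)} = 77 + 7 M$ ($G{\left(M \right)} = -14 + 7 \left(M + 13\right) = -14 + 7 \left(13 + M\right) = -14 + \left(91 + 7 M\right) = 77 + 7 M$)
$W{\left(N \right)} = - \frac{5}{9}$
$b = 1739$ ($b = -6 + \left(\left(\left(-29 - -506\right) + \left(77 + 7 \cdot 33\right)\right) + 960\right) = -6 + \left(\left(\left(-29 + 506\right) + \left(77 + 231\right)\right) + 960\right) = -6 + \left(\left(477 + 308\right) + 960\right) = -6 + \left(785 + 960\right) = -6 + 1745 = 1739$)
$b + B{\left(W{\left(9 \right)},-58 \right)} = 1739 - 80 = 1659$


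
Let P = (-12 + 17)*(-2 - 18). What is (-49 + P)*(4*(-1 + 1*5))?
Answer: -2384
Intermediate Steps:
P = -100 (P = 5*(-20) = -100)
(-49 + P)*(4*(-1 + 1*5)) = (-49 - 100)*(4*(-1 + 1*5)) = -596*(-1 + 5) = -596*4 = -149*16 = -2384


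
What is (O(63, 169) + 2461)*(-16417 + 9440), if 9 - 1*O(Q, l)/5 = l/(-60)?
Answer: -210991457/12 ≈ -1.7583e+7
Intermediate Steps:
O(Q, l) = 45 + l/12 (O(Q, l) = 45 - 5*l/(-60) = 45 - 5*l*(-1)/60 = 45 - (-1)*l/12 = 45 + l/12)
(O(63, 169) + 2461)*(-16417 + 9440) = ((45 + (1/12)*169) + 2461)*(-16417 + 9440) = ((45 + 169/12) + 2461)*(-6977) = (709/12 + 2461)*(-6977) = (30241/12)*(-6977) = -210991457/12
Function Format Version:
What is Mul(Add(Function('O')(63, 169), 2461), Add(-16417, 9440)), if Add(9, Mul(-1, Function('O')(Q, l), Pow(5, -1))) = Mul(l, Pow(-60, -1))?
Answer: Rational(-210991457, 12) ≈ -1.7583e+7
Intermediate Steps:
Function('O')(Q, l) = Add(45, Mul(Rational(1, 12), l)) (Function('O')(Q, l) = Add(45, Mul(-5, Mul(l, Pow(-60, -1)))) = Add(45, Mul(-5, Mul(l, Rational(-1, 60)))) = Add(45, Mul(-5, Mul(Rational(-1, 60), l))) = Add(45, Mul(Rational(1, 12), l)))
Mul(Add(Function('O')(63, 169), 2461), Add(-16417, 9440)) = Mul(Add(Add(45, Mul(Rational(1, 12), 169)), 2461), Add(-16417, 9440)) = Mul(Add(Add(45, Rational(169, 12)), 2461), -6977) = Mul(Add(Rational(709, 12), 2461), -6977) = Mul(Rational(30241, 12), -6977) = Rational(-210991457, 12)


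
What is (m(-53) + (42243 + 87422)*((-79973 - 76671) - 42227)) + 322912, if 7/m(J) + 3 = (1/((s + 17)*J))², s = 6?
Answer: -114952217109509973/4457882 ≈ -2.5786e+10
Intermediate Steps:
m(J) = 7/(-3 + 1/(529*J²)) (m(J) = 7/(-3 + (1/((6 + 17)*J))²) = 7/(-3 + (1/(23*J))²) = 7/(-3 + 1/(529*J²)))
(m(-53) + (42243 + 87422)*((-79973 - 76671) - 42227)) + 322912 = (-3703*(-53)²/(-1 + 1587*(-53)²) + (42243 + 87422)*((-79973 - 76671) - 42227)) + 322912 = (-3703*2809/(-1 + 1587*2809) + 129665*(-156644 - 42227)) + 322912 = (-3703*2809/(-1 + 4457883) + 129665*(-198871)) + 322912 = (-3703*2809/4457882 - 25786608215) + 322912 = (-3703*2809*1/4457882 - 25786608215) + 322912 = (-10401727/4457882 - 25786608215) + 322912 = -114953656613102357/4457882 + 322912 = -114952217109509973/4457882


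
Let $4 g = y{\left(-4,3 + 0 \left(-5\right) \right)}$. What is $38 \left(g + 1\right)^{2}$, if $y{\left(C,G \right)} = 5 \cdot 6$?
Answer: $\frac{5491}{2} \approx 2745.5$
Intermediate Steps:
$y{\left(C,G \right)} = 30$
$g = \frac{15}{2}$ ($g = \frac{1}{4} \cdot 30 = \frac{15}{2} \approx 7.5$)
$38 \left(g + 1\right)^{2} = 38 \left(\frac{15}{2} + 1\right)^{2} = 38 \left(\frac{17}{2}\right)^{2} = 38 \cdot \frac{289}{4} = \frac{5491}{2}$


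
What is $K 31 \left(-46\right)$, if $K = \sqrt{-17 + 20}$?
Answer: $- 1426 \sqrt{3} \approx -2469.9$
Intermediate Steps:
$K = \sqrt{3} \approx 1.732$
$K 31 \left(-46\right) = \sqrt{3} \cdot 31 \left(-46\right) = 31 \sqrt{3} \left(-46\right) = - 1426 \sqrt{3}$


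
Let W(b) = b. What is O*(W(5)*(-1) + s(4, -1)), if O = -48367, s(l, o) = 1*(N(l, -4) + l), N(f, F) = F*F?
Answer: -725505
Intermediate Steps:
N(f, F) = F**2
s(l, o) = 16 + l (s(l, o) = 1*((-4)**2 + l) = 1*(16 + l) = 16 + l)
O*(W(5)*(-1) + s(4, -1)) = -48367*(5*(-1) + (16 + 4)) = -48367*(-5 + 20) = -48367*15 = -725505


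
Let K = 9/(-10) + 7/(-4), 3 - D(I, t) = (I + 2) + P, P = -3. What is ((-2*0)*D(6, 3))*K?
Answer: 0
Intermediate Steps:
D(I, t) = 4 - I (D(I, t) = 3 - ((I + 2) - 3) = 3 - ((2 + I) - 3) = 3 - (-1 + I) = 3 + (1 - I) = 4 - I)
K = -53/20 (K = 9*(-⅒) + 7*(-¼) = -9/10 - 7/4 = -53/20 ≈ -2.6500)
((-2*0)*D(6, 3))*K = ((-2*0)*(4 - 1*6))*(-53/20) = (0*(4 - 6))*(-53/20) = (0*(-2))*(-53/20) = 0*(-53/20) = 0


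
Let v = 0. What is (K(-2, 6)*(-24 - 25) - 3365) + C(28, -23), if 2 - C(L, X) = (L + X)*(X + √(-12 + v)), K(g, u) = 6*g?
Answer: -2660 - 10*I*√3 ≈ -2660.0 - 17.32*I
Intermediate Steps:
C(L, X) = 2 - (L + X)*(X + 2*I*√3) (C(L, X) = 2 - (L + X)*(X + √(-12 + 0)) = 2 - (L + X)*(X + √(-12)) = 2 - (L + X)*(X + 2*I*√3))
(K(-2, 6)*(-24 - 25) - 3365) + C(28, -23) = ((6*(-2))*(-24 - 25) - 3365) + (2 - 1*(-23)² - 1*28*(-23) - 2*I*28*√3 - 2*I*(-23)*√3) = (-12*(-49) - 3365) + (2 - 1*529 + 644 - 56*I*√3 + 46*I*√3) = (588 - 3365) + (2 - 529 + 644 - 56*I*√3 + 46*I*√3) = -2777 + (117 - 10*I*√3) = -2660 - 10*I*√3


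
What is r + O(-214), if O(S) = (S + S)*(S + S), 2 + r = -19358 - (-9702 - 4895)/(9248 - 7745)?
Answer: 246242069/1503 ≈ 1.6383e+5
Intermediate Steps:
r = -29083483/1503 (r = -2 + (-19358 - (-9702 - 4895)/(9248 - 7745)) = -2 + (-19358 - (-14597)/1503) = -2 + (-19358 - 1*(-14597/1503)) = -2 + (-19358 + 14597/1503) = -2 - 29080477/1503 = -29083483/1503 ≈ -19350.)
O(S) = 4*S**2 (O(S) = (2*S)*(2*S) = 4*S**2)
r + O(-214) = -29083483/1503 + 4*(-214)**2 = -29083483/1503 + 4*45796 = -29083483/1503 + 183184 = 246242069/1503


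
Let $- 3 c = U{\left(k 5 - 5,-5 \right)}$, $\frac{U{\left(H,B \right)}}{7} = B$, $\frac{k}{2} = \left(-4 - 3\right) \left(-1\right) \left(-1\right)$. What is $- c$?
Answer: $- \frac{35}{3} \approx -11.667$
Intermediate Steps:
$k = -14$ ($k = 2 \left(-4 - 3\right) \left(-1\right) \left(-1\right) = 2 \left(-7\right) \left(-1\right) \left(-1\right) = 2 \cdot 7 \left(-1\right) = 2 \left(-7\right) = -14$)
$U{\left(H,B \right)} = 7 B$
$c = \frac{35}{3}$ ($c = - \frac{7 \left(-5\right)}{3} = \left(- \frac{1}{3}\right) \left(-35\right) = \frac{35}{3} \approx 11.667$)
$- c = \left(-1\right) \frac{35}{3} = - \frac{35}{3}$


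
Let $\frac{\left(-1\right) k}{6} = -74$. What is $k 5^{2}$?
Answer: $11100$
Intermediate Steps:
$k = 444$ ($k = \left(-6\right) \left(-74\right) = 444$)
$k 5^{2} = 444 \cdot 5^{2} = 444 \cdot 25 = 11100$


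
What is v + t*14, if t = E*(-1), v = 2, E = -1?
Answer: 16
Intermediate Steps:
t = 1 (t = -1*(-1) = 1)
v + t*14 = 2 + 1*14 = 2 + 14 = 16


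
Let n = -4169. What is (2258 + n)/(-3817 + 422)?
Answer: 273/485 ≈ 0.56289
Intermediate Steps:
(2258 + n)/(-3817 + 422) = (2258 - 4169)/(-3817 + 422) = -1911/(-3395) = -1911*(-1/3395) = 273/485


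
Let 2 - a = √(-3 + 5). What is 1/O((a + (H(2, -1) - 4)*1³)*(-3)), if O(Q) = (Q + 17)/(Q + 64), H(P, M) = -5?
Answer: 1606/713 - 141*√2/1426 ≈ 2.1126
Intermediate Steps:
a = 2 - √2 (a = 2 - √(-3 + 5) = 2 - √2 ≈ 0.58579)
O(Q) = (17 + Q)/(64 + Q)
1/O((a + (H(2, -1) - 4)*1³)*(-3)) = 1/((17 + ((2 - √2) + (-5 - 4)*1³)*(-3))/(64 + ((2 - √2) + (-5 - 4)*1³)*(-3))) = 1/((17 + ((2 - √2) - 9*1)*(-3))/(64 + ((2 - √2) - 9*1)*(-3))) = 1/((17 + ((2 - √2) - 9)*(-3))/(64 + ((2 - √2) - 9)*(-3))) = 1/((17 + (-7 - √2)*(-3))/(64 + (-7 - √2)*(-3))) = 1/((17 + (21 + 3*√2))/(64 + (21 + 3*√2))) = 1/((38 + 3*√2)/(85 + 3*√2)) = (85 + 3*√2)/(38 + 3*√2)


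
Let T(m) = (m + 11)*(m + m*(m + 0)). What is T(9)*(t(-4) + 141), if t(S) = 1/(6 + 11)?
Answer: 4316400/17 ≈ 2.5391e+5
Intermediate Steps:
t(S) = 1/17
T(m) = (11 + m)*(m + m**2) (T(m) = (11 + m)*(m + m*m) = (11 + m)*(m + m**2))
T(9)*(t(-4) + 141) = (9*(11 + 9**2 + 12*9))*(1/17 + 141) = (9*(11 + 81 + 108))*(2398/17) = (9*200)*(2398/17) = 1800*(2398/17) = 4316400/17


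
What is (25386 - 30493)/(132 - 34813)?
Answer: 5107/34681 ≈ 0.14726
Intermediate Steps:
(25386 - 30493)/(132 - 34813) = -5107/(-34681) = -5107*(-1/34681) = 5107/34681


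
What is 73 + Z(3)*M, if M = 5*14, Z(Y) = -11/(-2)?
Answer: 458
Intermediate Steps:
Z(Y) = 11/2 (Z(Y) = -11*(-½) = 11/2)
M = 70
73 + Z(3)*M = 73 + (11/2)*70 = 73 + 385 = 458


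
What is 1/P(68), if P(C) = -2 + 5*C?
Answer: 1/338 ≈ 0.0029586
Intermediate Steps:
1/P(68) = 1/(-2 + 5*68) = 1/(-2 + 340) = 1/338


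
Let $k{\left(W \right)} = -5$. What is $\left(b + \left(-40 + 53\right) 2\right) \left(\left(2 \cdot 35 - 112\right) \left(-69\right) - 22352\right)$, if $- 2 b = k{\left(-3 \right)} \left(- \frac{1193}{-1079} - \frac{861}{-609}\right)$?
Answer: $- \frac{19661301824}{31291} \approx -6.2834 \cdot 10^{5}$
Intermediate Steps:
$b = \frac{197090}{31291}$ ($b = - \frac{\left(-5\right) \left(- \frac{1193}{-1079} - \frac{861}{-609}\right)}{2} = - \frac{\left(-5\right) \left(\left(-1193\right) \left(- \frac{1}{1079}\right) - - \frac{41}{29}\right)}{2} = - \frac{\left(-5\right) \left(\frac{1193}{1079} + \frac{41}{29}\right)}{2} = - \frac{\left(-5\right) \frac{78836}{31291}}{2} = \left(- \frac{1}{2}\right) \left(- \frac{394180}{31291}\right) = \frac{197090}{31291} \approx 6.2986$)
$\left(b + \left(-40 + 53\right) 2\right) \left(\left(2 \cdot 35 - 112\right) \left(-69\right) - 22352\right) = \left(\frac{197090}{31291} + \left(-40 + 53\right) 2\right) \left(\left(2 \cdot 35 - 112\right) \left(-69\right) - 22352\right) = \left(\frac{197090}{31291} + 13 \cdot 2\right) \left(\left(70 - 112\right) \left(-69\right) - 22352\right) = \left(\frac{197090}{31291} + 26\right) \left(\left(-42\right) \left(-69\right) - 22352\right) = \frac{1010656 \left(2898 - 22352\right)}{31291} = \frac{1010656}{31291} \left(-19454\right) = - \frac{19661301824}{31291}$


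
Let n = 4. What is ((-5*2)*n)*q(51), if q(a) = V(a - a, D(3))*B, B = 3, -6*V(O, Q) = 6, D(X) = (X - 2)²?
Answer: 120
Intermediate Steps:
D(X) = (-2 + X)²
V(O, Q) = -1 (V(O, Q) = -⅙*6 = -1)
q(a) = -3 (q(a) = -1*3 = -3)
((-5*2)*n)*q(51) = (-5*2*4)*(-3) = -10*4*(-3) = -40*(-3) = 120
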